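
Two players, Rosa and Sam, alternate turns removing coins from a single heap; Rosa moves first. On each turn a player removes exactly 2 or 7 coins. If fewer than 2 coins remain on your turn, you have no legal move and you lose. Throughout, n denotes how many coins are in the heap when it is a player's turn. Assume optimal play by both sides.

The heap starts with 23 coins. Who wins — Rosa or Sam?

Build the W/L table. Terminal = L. A non-terminal position is W if it has a move to some L; otherwise it is L.
n=0: no move → L
n=1: no move → L
n=2: W (go to 0, an L position)
n=3: W (go to 1, an L position)
n=4: L (sole option 2(W) is W)
n=5: L (sole option 3(W) is W)
n=6: W (go to 4, an L position)
n=7: W (go to 5, an L position)
n=8: W (go to 1, an L position)
n=9: L (options 7(W), 2(W) are all W)
n=10: L (options 8(W), 3(W) are all W)
n=11: W (go to 9, an L position)
n=12: W (go to 10, an L position)
n=13: L (options 11(W), 6(W) are all W)
n=14: L (options 12(W), 7(W) are all W)
n=15: W (go to 13, an L position)
n=16: W (go to 14, an L position)
n=17: W (go to 10, an L position)
n=18: L (options 16(W), 11(W) are all W)
n=19: L (options 17(W), 12(W) are all W)
n=20: W (go to 18, an L position)
n=21: W (go to 19, an L position)
n=22: L (options 20(W), 15(W) are all W)
n=23: L (options 21(W), 16(W) are all W)
The starting position 23 is L: whatever Rosa does, the opponent receives a W position.

Sam wins.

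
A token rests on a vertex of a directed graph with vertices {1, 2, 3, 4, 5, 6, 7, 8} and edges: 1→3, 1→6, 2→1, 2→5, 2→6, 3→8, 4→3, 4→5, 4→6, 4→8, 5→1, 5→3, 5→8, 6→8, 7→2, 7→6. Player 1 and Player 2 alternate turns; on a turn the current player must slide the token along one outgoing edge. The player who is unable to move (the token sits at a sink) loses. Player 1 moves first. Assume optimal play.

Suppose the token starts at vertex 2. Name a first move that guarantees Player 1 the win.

Move to 1.

Work bottom-up. With no move the player to move loses. Otherwise the position is W if at least one move leads to an L position for the opponent, and L if every move leads to a W.
Every edge goes from a vertex to one that appears earlier in the order 8, 3, 6, 1, 5, 2, 4, 7, so processing vertices in that order labels each vertex after all of its successors.
8: no outgoing edge → L
3: reaches L-position 8 → W
6: reaches L-position 8 → W
1: only reaches 6(W), 3(W), all W → L
5: reaches L-position 1 → W
2: reaches L-position 1 → W
4: reaches L-position 8 → W
7: only reaches 2(W), 6(W), all W → L
From 2, the L positions reachable in one move are: 1.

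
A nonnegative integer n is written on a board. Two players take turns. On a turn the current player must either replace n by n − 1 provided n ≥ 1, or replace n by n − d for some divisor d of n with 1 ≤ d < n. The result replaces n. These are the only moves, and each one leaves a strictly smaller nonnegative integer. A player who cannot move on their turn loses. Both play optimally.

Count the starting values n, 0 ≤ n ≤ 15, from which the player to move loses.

8

Classify positions by backward induction: terminal positions (no move available) are L. From any other position, the mover wins iff some move reaches an L.
n=0: no move → L
n=1: →0(L), so W
n=2: →1(W) only, which is W, so L
n=3: →2(L), so W
n=4: →2(L), so W
n=5: →4(W) only, which is W, so L
n=6: →5(L), so W
n=7: →6(W) only, which is W, so L
n=8: →7(L), so W
n=9: →6(W), 8(W) — all W, so L
n=10: →5(L), so W
n=11: →10(W) only, which is W, so L
n=12: →9(L), so W
n=13: →12(W) only, which is W, so L
n=14: →7(L), so W
n=15: →10(W), 12(W), 14(W) — all W, so L
L entries with 0 ≤ n ≤ 15: n = 0, 2, 5, 7, 9, 11, 13, 15; that makes 8.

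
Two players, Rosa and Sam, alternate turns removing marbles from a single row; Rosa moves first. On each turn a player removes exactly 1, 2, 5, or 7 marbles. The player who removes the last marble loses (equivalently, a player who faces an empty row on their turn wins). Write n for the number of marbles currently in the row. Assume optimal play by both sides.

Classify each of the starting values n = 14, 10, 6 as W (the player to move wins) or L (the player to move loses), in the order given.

14: W, 10: L, 6: W

Work bottom-up. With no move the player to move wins. Otherwise the position is W if at least one move leads to an L position for the opponent, and L if every move leads to a W.
n=0: no move; the opponent has just taken the last marble and therefore loses → W
n=1: only reaches 0(W), which is W → L
n=2: reaches L-position 1 → W
n=3: reaches L-position 1 → W
n=4: only reaches 3(W), 2(W), all W → L
n=5: reaches L-position 4 → W
n=6: reaches L-position 4 → W
n=7: only reaches 6(W), 5(W), 2(W), 0(W), all W → L
n=8: reaches L-position 7 → W
n=9: reaches L-position 7 → W
n=10: only reaches 9(W), 8(W), 5(W), 3(W), all W → L
n=11: reaches L-position 10 → W
n=12: reaches L-position 10 → W
n=13: only reaches 12(W), 11(W), 8(W), 6(W), all W → L
n=14: reaches L-position 13 → W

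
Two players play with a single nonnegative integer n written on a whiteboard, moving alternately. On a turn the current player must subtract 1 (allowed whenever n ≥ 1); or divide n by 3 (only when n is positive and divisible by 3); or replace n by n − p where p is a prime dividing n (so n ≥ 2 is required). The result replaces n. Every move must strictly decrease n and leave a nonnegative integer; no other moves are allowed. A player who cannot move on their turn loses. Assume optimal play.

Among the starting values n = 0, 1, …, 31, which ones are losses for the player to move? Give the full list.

Classify positions by backward induction: terminal positions (no move available) are L. From any other position, the mover wins iff some move reaches an L.
n=0: no move → L
n=1: →0(L), so W
n=2: →0(L), so W
n=3: →0(L), so W
n=4: →2(W), 3(W) — all W, so L
n=5: →0(L), so W
n=6: →4(L), so W
n=7: →0(L), so W
n=8: →6(W), 7(W) — all W, so L
n=9: →8(L), so W
n=10: →8(L), so W
n=11: →0(L), so W
n=12: →4(L), so W
n=13: →0(L), so W
n=14: →7(W), 12(W), 13(W) — all W, so L
n=15: →14(L), so W
n=16: →14(L), so W
n=17: →0(L), so W
n=18: →6(W), 15(W), 16(W), 17(W) — all W, so L
n=19: →0(L), so W
n=20: →18(L), so W
n=21: →14(L), so W
n=22: →11(W), 20(W), 21(W) — all W, so L
n=23: →0(L), so W
n=24: →8(L), so W
n=25: →20(W), 24(W) — all W, so L
n=26: →25(L), so W
n=27: →9(W), 24(W), 26(W) — all W, so L
n=28: →27(L), so W
n=29: →0(L), so W
n=30: →25(L), so W
n=31: →0(L), so W
Reading off the rows marked L gives the requested list; there are 8 such values of n.

0, 4, 8, 14, 18, 22, 25, 27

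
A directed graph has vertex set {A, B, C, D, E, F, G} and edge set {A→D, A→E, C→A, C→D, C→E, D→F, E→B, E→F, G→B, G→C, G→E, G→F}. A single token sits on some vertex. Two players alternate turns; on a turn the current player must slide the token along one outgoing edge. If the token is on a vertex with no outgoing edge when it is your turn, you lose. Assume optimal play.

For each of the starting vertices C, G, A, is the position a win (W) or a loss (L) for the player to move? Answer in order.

C: W, G: W, A: L

Positions with no move are L. A position that does have a move is losing for the player to move precisely when every available move leads to a winning position for the opponent. Fill in the labels:
Every edge goes from a vertex to one that appears earlier in the order B, F, E, D, A, C, G, so processing vertices in that order labels each vertex after all of its successors.
B: no outgoing edge → L
F: no outgoing edge → L
E: can move to F, which is L ⇒ W
D: can move to F, which is L ⇒ W
A: moves to D(W), E(W); every one is W ⇒ L
C: can move to A, which is L ⇒ W
G: can move to F, which is L ⇒ W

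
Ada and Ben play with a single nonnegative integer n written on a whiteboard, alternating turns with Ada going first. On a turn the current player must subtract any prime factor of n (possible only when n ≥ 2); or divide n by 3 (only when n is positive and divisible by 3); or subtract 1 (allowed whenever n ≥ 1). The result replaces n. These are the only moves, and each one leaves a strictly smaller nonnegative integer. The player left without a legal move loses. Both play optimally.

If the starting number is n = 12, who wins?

Ada wins.

Use the standard recursion: the mover loses at a terminal position; elsewhere, the mover wins exactly when some move hands the opponent an L position.
n=0: no move → L
n=1: reaches L-position 0 → W
n=2: reaches L-position 0 → W
n=3: reaches L-position 0 → W
n=4: only reaches 2(W), 3(W), all W → L
n=5: reaches L-position 0 → W
n=6: reaches L-position 4 → W
n=7: reaches L-position 0 → W
n=8: only reaches 6(W), 7(W), all W → L
n=9: reaches L-position 8 → W
n=10: reaches L-position 8 → W
n=11: reaches L-position 0 → W
n=12: reaches L-position 4 → W
From 12 Ada can move to 4, reaching an L position.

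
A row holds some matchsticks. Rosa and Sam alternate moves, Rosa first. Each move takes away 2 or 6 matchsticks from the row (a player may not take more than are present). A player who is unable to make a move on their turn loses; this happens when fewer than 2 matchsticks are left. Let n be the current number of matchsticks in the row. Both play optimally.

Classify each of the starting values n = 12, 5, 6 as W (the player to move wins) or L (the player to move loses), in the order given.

Work bottom-up. With no move the player to move loses. Otherwise the position is W if at least one move leads to an L position for the opponent, and L if every move leads to a W.
n=0: no move → L
n=1: no move → L
n=2: W (go to 0, an L position)
n=3: W (go to 1, an L position)
n=4: L (sole option 2(W) is W)
n=5: L (sole option 3(W) is W)
n=6: W (go to 4, an L position)
n=7: W (go to 5, an L position)
n=8: L (options 6(W), 2(W) are all W)
n=9: L (options 7(W), 3(W) are all W)
n=10: W (go to 8, an L position)
n=11: W (go to 9, an L position)
n=12: L (options 10(W), 6(W) are all W)

12: L, 5: L, 6: W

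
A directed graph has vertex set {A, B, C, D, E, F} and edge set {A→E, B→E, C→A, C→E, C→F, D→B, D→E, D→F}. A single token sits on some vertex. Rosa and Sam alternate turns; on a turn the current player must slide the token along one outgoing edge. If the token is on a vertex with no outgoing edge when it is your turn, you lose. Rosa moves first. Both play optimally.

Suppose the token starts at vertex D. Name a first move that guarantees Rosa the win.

Move to E.

Label each position W (a win for the player to move) or L (a loss). A position with no legal move is L; any other position is W exactly when some move reaches an L, and L when every move reaches a W.
Every edge goes from a vertex to one that appears earlier in the order F, E, A, B, D, C, so processing vertices in that order labels each vertex after all of its successors.
F: no outgoing edge → L
E: no outgoing edge → L
A: W (go to E, an L position)
B: W (go to E, an L position)
D: W (go to E, an L position)
C: W (go to E, an L position)
From D, the L positions reachable in one move are: E, F. Any move reaching one of these is winning.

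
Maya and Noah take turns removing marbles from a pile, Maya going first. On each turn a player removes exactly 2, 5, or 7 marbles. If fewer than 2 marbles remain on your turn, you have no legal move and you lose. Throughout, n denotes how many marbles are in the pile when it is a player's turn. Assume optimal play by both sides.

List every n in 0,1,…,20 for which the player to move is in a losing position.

Work bottom-up. With no move the player to move loses. Otherwise the position is W if at least one move leads to an L position for the opponent, and L if every move leads to a W.
n=0: no move → L
n=1: no move → L
n=2: reaches L-position 0 → W
n=3: reaches L-position 1 → W
n=4: only reaches 2(W), which is W → L
n=5: reaches L-position 0 → W
n=6: reaches L-position 4 → W
n=7: reaches L-position 0 → W
n=8: reaches L-position 1 → W
n=9: reaches L-position 4 → W
n=10: only reaches 8(W), 5(W), 3(W), all W → L
n=11: reaches L-position 4 → W
n=12: reaches L-position 10 → W
n=13: only reaches 11(W), 8(W), 6(W), all W → L
n=14: only reaches 12(W), 9(W), 7(W), all W → L
n=15: reaches L-position 13 → W
n=16: reaches L-position 14 → W
n=17: reaches L-position 10 → W
n=18: reaches L-position 13 → W
n=19: reaches L-position 14 → W
n=20: reaches L-position 13 → W
Reading off the rows marked L gives the requested list; there are 6 such values of n.

0, 1, 4, 10, 13, 14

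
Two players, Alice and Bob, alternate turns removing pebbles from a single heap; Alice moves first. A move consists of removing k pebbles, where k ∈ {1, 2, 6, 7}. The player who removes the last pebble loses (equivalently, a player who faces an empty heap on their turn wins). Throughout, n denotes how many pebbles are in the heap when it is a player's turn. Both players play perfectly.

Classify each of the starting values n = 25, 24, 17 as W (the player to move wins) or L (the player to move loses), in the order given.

25: L, 24: W, 17: L

Label each position W (a win for the player to move) or L (a loss). A position with no legal move is W; any other position is W exactly when some move reaches an L, and L when every move reaches a W.
n=0: no move; the opponent has just taken the last pebble and therefore loses → W
n=1: the only move is to 0(W), a W ⇒ L
n=2: can move to 1, which is L ⇒ W
n=3: can move to 1, which is L ⇒ W
n=4: moves to 3(W), 2(W); every one is W ⇒ L
n=5: can move to 4, which is L ⇒ W
n=6: can move to 4, which is L ⇒ W
n=7: can move to 1, which is L ⇒ W
n=8: can move to 1, which is L ⇒ W
n=9: moves to 8(W), 7(W), 3(W), 2(W); every one is W ⇒ L
n=10: can move to 9, which is L ⇒ W
n=11: can move to 9, which is L ⇒ W
n=12: moves to 11(W), 10(W), 6(W), 5(W); every one is W ⇒ L
n=13: can move to 12, which is L ⇒ W
n=14: can move to 12, which is L ⇒ W
n=15: can move to 9, which is L ⇒ W
n=16: can move to 9, which is L ⇒ W
n=17: moves to 16(W), 15(W), 11(W), 10(W); every one is W ⇒ L
n=18: can move to 17, which is L ⇒ W
n=19: can move to 17, which is L ⇒ W
n=20: moves to 19(W), 18(W), 14(W), 13(W); every one is W ⇒ L
n=21: can move to 20, which is L ⇒ W
n=22: can move to 20, which is L ⇒ W
n=23: can move to 17, which is L ⇒ W
n=24: can move to 17, which is L ⇒ W
n=25: moves to 24(W), 23(W), 19(W), 18(W); every one is W ⇒ L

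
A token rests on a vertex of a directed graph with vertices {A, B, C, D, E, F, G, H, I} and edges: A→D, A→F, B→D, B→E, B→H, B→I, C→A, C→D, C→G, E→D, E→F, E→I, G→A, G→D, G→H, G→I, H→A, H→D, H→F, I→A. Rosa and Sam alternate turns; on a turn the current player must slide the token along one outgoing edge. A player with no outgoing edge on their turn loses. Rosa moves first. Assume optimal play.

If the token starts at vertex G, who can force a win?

Rosa wins.

Compute win/loss labels from the base case upward. A position with no move is L. Any other position is W if it can reach an L in one move, else L.
Every edge goes from a vertex to one that appears earlier in the order F, D, A, H, I, G, E, B, C, so processing vertices in that order labels each vertex after all of its successors.
F: no outgoing edge → L
D: no outgoing edge → L
A: reaches L-position D → W
H: reaches L-position D → W
I: only reaches A(W), which is W → L
G: reaches L-position I → W
E: reaches L-position I → W
B: reaches L-position I → W
C: reaches L-position D → W
The starting position G is W: Rosa should move to I, handing over an L position.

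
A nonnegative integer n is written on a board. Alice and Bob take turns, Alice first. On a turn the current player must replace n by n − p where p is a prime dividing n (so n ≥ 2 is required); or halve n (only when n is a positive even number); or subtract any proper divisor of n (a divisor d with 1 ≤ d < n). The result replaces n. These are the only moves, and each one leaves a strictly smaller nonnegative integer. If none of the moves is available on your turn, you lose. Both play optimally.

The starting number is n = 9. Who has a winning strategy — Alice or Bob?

Build the W/L table. Terminal = L. A non-terminal position is W if it has a move to some L; otherwise it is L.
n=0: no move → L
n=1: no move → L
n=2: W (go to 0, an L position)
n=3: W (go to 0, an L position)
n=4: L (options 2(W), 3(W) are all W)
n=5: W (go to 0, an L position)
n=6: W (go to 4, an L position)
n=7: W (go to 0, an L position)
n=8: W (go to 4, an L position)
n=9: L (options 6(W), 8(W) are all W)
The starting position 9 is L: whatever Alice does, the opponent receives a W position.

Bob wins.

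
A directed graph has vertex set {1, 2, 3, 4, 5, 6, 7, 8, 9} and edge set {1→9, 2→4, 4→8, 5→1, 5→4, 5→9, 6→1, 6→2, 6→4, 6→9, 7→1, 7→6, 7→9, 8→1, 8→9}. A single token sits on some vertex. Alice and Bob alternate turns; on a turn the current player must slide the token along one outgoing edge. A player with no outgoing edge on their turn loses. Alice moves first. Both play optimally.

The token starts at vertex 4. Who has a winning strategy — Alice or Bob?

Classify positions by backward induction: terminal positions (no move available) are L. From any other position, the mover wins iff some move reaches an L.
Every edge goes from a vertex to one that appears earlier in the order 3, 9, 1, 8, 4, 2, 6, 5, 7, so processing vertices in that order labels each vertex after all of its successors.
3: no outgoing edge → L
9: no outgoing edge → L
1: reaches L-position 9 → W
8: reaches L-position 9 → W
4: only reaches 8(W), which is W → L
2: reaches L-position 4 → W
6: reaches L-position 4 → W
5: reaches L-position 4 → W
7: reaches L-position 9 → W
Every move from 4 reaches a W position, so the mover loses.

Bob wins.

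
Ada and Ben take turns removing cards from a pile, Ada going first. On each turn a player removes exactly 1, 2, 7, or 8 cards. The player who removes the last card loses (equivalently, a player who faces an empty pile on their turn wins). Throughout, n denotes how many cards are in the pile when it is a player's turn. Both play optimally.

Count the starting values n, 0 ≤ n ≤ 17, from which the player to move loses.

6

Compute win/loss labels from the base case upward. A position with no move is W. Any other position is W if it can reach an L in one move, else L.
n=0: no move; the opponent has just taken the last card and therefore loses → W
n=1: L (sole option 0(W) is W)
n=2: W (go to 1, an L position)
n=3: W (go to 1, an L position)
n=4: L (options 3(W), 2(W) are all W)
n=5: W (go to 4, an L position)
n=6: W (go to 4, an L position)
n=7: L (options 6(W), 5(W), 0(W) are all W)
n=8: W (go to 7, an L position)
n=9: W (go to 7, an L position)
n=10: L (options 9(W), 8(W), 3(W), 2(W) are all W)
n=11: W (go to 10, an L position)
n=12: W (go to 10, an L position)
n=13: L (options 12(W), 11(W), 6(W), 5(W) are all W)
n=14: W (go to 13, an L position)
n=15: W (go to 13, an L position)
n=16: L (options 15(W), 14(W), 9(W), 8(W) are all W)
n=17: W (go to 16, an L position)
L entries with 0 ≤ n ≤ 17: n = 1, 4, 7, 10, 13, 16; that makes 6.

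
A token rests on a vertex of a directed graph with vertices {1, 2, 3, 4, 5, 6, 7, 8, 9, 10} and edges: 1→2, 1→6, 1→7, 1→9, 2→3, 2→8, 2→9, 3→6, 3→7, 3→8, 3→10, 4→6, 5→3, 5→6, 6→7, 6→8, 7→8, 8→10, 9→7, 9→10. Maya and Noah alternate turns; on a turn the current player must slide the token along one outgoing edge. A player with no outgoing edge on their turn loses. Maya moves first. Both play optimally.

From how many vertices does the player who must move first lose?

5

Positions with no move are L. A position that does have a move is losing for the player to move precisely when every available move leads to a winning position for the opponent. Fill in the labels:
Every edge goes from a vertex to one that appears earlier in the order 10, 8, 7, 6, 9, 3, 4, 2, 5, 1, so processing vertices in that order labels each vertex after all of its successors.
10: no outgoing edge → L
8: W (go to 10, an L position)
7: L (sole option 8(W) is W)
6: W (go to 7, an L position)
9: W (go to 7, an L position)
3: W (go to 7, an L position)
4: L (sole option 6(W) is W)
2: L (options 3(W), 9(W), 8(W) are all W)
5: L (options 3(W), 6(W) are all W)
1: W (go to 2, an L position)
The L vertices are 2, 4, 5, 7, 10; that is 5 in all.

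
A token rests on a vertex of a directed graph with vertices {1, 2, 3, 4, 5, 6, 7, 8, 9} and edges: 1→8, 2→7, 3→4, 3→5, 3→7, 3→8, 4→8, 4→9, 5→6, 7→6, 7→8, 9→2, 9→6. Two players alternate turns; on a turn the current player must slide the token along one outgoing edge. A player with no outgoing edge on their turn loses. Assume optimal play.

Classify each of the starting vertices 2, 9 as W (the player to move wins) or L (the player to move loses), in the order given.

2: L, 9: W

Build the W/L table. Terminal = L. A non-terminal position is W if it has a move to some L; otherwise it is L.
Every edge goes from a vertex to one that appears earlier in the order 8, 6, 7, 2, 9, 4, 5, 3, 1, so processing vertices in that order labels each vertex after all of its successors.
8: no outgoing edge → L
6: no outgoing edge → L
7: can move to 6, which is L ⇒ W
2: the only move is to 7(W), a W ⇒ L
9: can move to 2, which is L ⇒ W
4: can move to 8, which is L ⇒ W
5: can move to 6, which is L ⇒ W
3: can move to 8, which is L ⇒ W
1: can move to 8, which is L ⇒ W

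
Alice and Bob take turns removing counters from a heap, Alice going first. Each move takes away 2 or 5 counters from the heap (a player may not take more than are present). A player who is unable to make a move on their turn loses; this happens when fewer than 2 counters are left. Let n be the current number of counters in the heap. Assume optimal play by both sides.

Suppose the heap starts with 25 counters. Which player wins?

Bob wins.

Classify positions by backward induction: terminal positions (no move available) are L. From any other position, the mover wins iff some move reaches an L.
n=0: no move → L
n=1: no move → L
n=2: →0(L), so W
n=3: →1(L), so W
n=4: →2(W) only, which is W, so L
n=5: →0(L), so W
n=6: →4(L), so W
n=7: →5(W), 2(W) — all W, so L
n=8: →6(W), 3(W) — all W, so L
n=9: →7(L), so W
n=10: →8(L), so W
n=11: →9(W), 6(W) — all W, so L
n=12: →7(L), so W
n=13: →11(L), so W
n=14: →12(W), 9(W) — all W, so L
n=15: →13(W), 10(W) — all W, so L
n=16: →14(L), so W
n=17: →15(L), so W
n=18: →16(W), 13(W) — all W, so L
n=19: →14(L), so W
n=20: →18(L), so W
n=21: →19(W), 16(W) — all W, so L
n=22: →20(W), 17(W) — all W, so L
n=23: →21(L), so W
n=24: →22(L), so W
n=25: →23(W), 20(W) — all W, so L
The starting position 25 is L: whatever Alice does, the opponent receives a W position.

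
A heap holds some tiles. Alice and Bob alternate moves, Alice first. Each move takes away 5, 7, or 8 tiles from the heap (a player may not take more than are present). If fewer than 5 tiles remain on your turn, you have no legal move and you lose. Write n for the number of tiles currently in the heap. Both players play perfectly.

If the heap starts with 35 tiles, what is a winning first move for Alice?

Work bottom-up. With no move the player to move loses. Otherwise the position is W if at least one move leads to an L position for the opponent, and L if every move leads to a W.
n=0: no move → L
n=1: no move → L
n=2: no move → L
n=3: no move → L
n=4: no move → L
n=5: →0(L), so W
n=6: →1(L), so W
n=7: →2(L), so W
n=8: →3(L), so W
n=9: →4(L), so W
n=10: →3(L), so W
n=11: →4(L), so W
n=12: →4(L), so W
n=13: →8(W), 6(W), 5(W) — all W, so L
n=14: →9(W), 7(W), 6(W) — all W, so L
n=15: →10(W), 8(W), 7(W) — all W, so L
n=16: →11(W), 9(W), 8(W) — all W, so L
n=17: →12(W), 10(W), 9(W) — all W, so L
n=18: →13(L), so W
n=19: →14(L), so W
n=20: →15(L), so W
n=21: →16(L), so W
n=22: →17(L), so W
n=23: →16(L), so W
n=24: →17(L), so W
n=25: →17(L), so W
n=26: →21(W), 19(W), 18(W) — all W, so L
n=27: →22(W), 20(W), 19(W) — all W, so L
n=28: →23(W), 21(W), 20(W) — all W, so L
n=29: →24(W), 22(W), 21(W) — all W, so L
n=30: →25(W), 23(W), 22(W) — all W, so L
n=31: →26(L), so W
n=32: →27(L), so W
n=33: →28(L), so W
n=34: →29(L), so W
n=35: →30(L), so W
From 35, the L positions reachable in one move are: 30, 28, 27. Any move reaching one of these is winning.

Remove 5, leaving 30.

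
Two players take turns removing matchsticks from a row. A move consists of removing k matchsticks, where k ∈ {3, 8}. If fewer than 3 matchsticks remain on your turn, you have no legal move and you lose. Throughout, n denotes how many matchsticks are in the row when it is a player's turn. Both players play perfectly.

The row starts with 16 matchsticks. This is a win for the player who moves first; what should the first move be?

Remove 3, leaving 13.

Classify positions by backward induction: terminal positions (no move available) are L. From any other position, the mover wins iff some move reaches an L.
n=0: no move → L
n=1: no move → L
n=2: no move → L
n=3: can move to 0, which is L ⇒ W
n=4: can move to 1, which is L ⇒ W
n=5: can move to 2, which is L ⇒ W
n=6: the only move is to 3(W), a W ⇒ L
n=7: the only move is to 4(W), a W ⇒ L
n=8: can move to 0, which is L ⇒ W
n=9: can move to 6, which is L ⇒ W
n=10: can move to 7, which is L ⇒ W
n=11: moves to 8(W), 3(W); every one is W ⇒ L
n=12: moves to 9(W), 4(W); every one is W ⇒ L
n=13: moves to 10(W), 5(W); every one is W ⇒ L
n=14: can move to 11, which is L ⇒ W
n=15: can move to 12, which is L ⇒ W
n=16: can move to 13, which is L ⇒ W
From 16, the L positions reachable in one move are: 13.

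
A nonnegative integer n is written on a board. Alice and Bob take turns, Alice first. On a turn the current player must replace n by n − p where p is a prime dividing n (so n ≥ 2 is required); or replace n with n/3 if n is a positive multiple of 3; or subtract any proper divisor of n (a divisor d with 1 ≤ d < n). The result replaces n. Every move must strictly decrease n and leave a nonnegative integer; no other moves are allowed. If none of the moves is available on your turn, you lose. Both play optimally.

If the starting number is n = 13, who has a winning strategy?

Work bottom-up. With no move the player to move loses. Otherwise the position is W if at least one move leads to an L position for the opponent, and L if every move leads to a W.
n=0: no move → L
n=1: no move → L
n=2: W (go to 0, an L position)
n=3: W (go to 0, an L position)
n=4: L (options 2(W), 3(W) are all W)
n=5: W (go to 0, an L position)
n=6: W (go to 4, an L position)
n=7: W (go to 0, an L position)
n=8: W (go to 4, an L position)
n=9: L (options 3(W), 6(W), 8(W) are all W)
n=10: W (go to 9, an L position)
n=11: W (go to 0, an L position)
n=12: W (go to 4, an L position)
n=13: W (go to 0, an L position)
The starting position 13 is W: Alice should move to 0, handing over an L position.

Alice wins.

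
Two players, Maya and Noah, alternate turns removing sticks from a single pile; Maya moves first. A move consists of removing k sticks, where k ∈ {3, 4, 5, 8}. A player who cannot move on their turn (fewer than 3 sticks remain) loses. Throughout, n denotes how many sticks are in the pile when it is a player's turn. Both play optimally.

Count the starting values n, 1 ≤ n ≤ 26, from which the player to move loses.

8

Label each position W (a win for the player to move) or L (a loss). A position with no legal move is L; any other position is W exactly when some move reaches an L, and L when every move reaches a W.
n=0: no move → L
n=1: no move → L
n=2: no move → L
n=3: can move to 0, which is L ⇒ W
n=4: can move to 1, which is L ⇒ W
n=5: can move to 2, which is L ⇒ W
n=6: can move to 2, which is L ⇒ W
n=7: can move to 2, which is L ⇒ W
n=8: can move to 0, which is L ⇒ W
n=9: can move to 1, which is L ⇒ W
n=10: can move to 2, which is L ⇒ W
n=11: moves to 8(W), 7(W), 6(W), 3(W); every one is W ⇒ L
n=12: moves to 9(W), 8(W), 7(W), 4(W); every one is W ⇒ L
n=13: moves to 10(W), 9(W), 8(W), 5(W); every one is W ⇒ L
n=14: can move to 11, which is L ⇒ W
n=15: can move to 12, which is L ⇒ W
n=16: can move to 13, which is L ⇒ W
n=17: can move to 13, which is L ⇒ W
n=18: can move to 13, which is L ⇒ W
n=19: can move to 11, which is L ⇒ W
n=20: can move to 12, which is L ⇒ W
n=21: can move to 13, which is L ⇒ W
n=22: moves to 19(W), 18(W), 17(W), 14(W); every one is W ⇒ L
n=23: moves to 20(W), 19(W), 18(W), 15(W); every one is W ⇒ L
n=24: moves to 21(W), 20(W), 19(W), 16(W); every one is W ⇒ L
n=25: can move to 22, which is L ⇒ W
n=26: can move to 23, which is L ⇒ W
L entries with 1 ≤ n ≤ 26 (n=0 is outside the asked range and is not counted): n = 1, 2, 11, 12, 13, 22, 23, 24; that makes 8.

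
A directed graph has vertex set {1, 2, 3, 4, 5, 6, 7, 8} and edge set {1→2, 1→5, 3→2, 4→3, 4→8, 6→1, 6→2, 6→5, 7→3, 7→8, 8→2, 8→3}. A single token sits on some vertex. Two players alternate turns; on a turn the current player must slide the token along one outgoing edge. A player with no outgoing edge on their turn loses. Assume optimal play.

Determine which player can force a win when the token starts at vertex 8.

Positions with no move are L. A position that does have a move is losing for the player to move precisely when every available move leads to a winning position for the opponent. Fill in the labels:
Every edge goes from a vertex to one that appears earlier in the order 5, 2, 1, 3, 8, 7, 6, 4, so processing vertices in that order labels each vertex after all of its successors.
5: no outgoing edge → L
2: no outgoing edge → L
1: →2(L), so W
3: →2(L), so W
8: →2(L), so W
7: →8(W), 3(W) — all W, so L
6: →2(L), so W
4: →8(W), 3(W) — all W, so L
From 8 the player to move can move to 2, reaching an L position.

The first player wins.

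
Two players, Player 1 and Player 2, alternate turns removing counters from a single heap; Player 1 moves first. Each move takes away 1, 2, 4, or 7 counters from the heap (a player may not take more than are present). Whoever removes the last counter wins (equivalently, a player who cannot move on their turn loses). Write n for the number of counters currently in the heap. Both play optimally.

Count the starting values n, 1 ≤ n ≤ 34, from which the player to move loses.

11

Positions with no move are L. A position that does have a move is losing for the player to move precisely when every available move leads to a winning position for the opponent. Fill in the labels:
n=0: no move → L
n=1: W (go to 0, an L position)
n=2: W (go to 0, an L position)
n=3: L (options 2(W), 1(W) are all W)
n=4: W (go to 3, an L position)
n=5: W (go to 3, an L position)
n=6: L (options 5(W), 4(W), 2(W) are all W)
n=7: W (go to 6, an L position)
n=8: W (go to 6, an L position)
n=9: L (options 8(W), 7(W), 5(W), 2(W) are all W)
n=10: W (go to 9, an L position)
n=11: W (go to 9, an L position)
n=12: L (options 11(W), 10(W), 8(W), 5(W) are all W)
n=13: W (go to 12, an L position)
n=14: W (go to 12, an L position)
n=15: L (options 14(W), 13(W), 11(W), 8(W) are all W)
n=16: W (go to 15, an L position)
n=17: W (go to 15, an L position)
n=18: L (options 17(W), 16(W), 14(W), 11(W) are all W)
n=19: W (go to 18, an L position)
n=20: W (go to 18, an L position)
n=21: L (options 20(W), 19(W), 17(W), 14(W) are all W)
n=22: W (go to 21, an L position)
n=23: W (go to 21, an L position)
n=24: L (options 23(W), 22(W), 20(W), 17(W) are all W)
n=25: W (go to 24, an L position)
n=26: W (go to 24, an L position)
n=27: L (options 26(W), 25(W), 23(W), 20(W) are all W)
n=28: W (go to 27, an L position)
n=29: W (go to 27, an L position)
n=30: L (options 29(W), 28(W), 26(W), 23(W) are all W)
n=31: W (go to 30, an L position)
n=32: W (go to 30, an L position)
n=33: L (options 32(W), 31(W), 29(W), 26(W) are all W)
n=34: W (go to 33, an L position)
L entries with 1 ≤ n ≤ 34 (n=0 is outside the asked range and is not counted): n = 3, 6, 9, 12, 15, 18, 21, 24, 27, 30, 33; that makes 11.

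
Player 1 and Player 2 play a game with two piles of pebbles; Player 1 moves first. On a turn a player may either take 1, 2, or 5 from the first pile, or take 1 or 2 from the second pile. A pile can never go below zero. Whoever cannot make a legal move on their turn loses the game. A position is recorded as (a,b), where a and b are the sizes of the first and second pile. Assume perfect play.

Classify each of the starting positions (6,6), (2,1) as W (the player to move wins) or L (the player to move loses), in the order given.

Compute win/loss labels from the base case upward. A position with no move is L. Any other position is W if it can reach an L in one move, else L.
No move ever increases a pile, so every position that can arise here has a ≤ 6 and b ≤ 6; it is enough to label the cells with 0 ≤ a ≤ 6 and 0 ≤ b ≤ 6.
Every move lowers a or b (never raises either), so fill the grid row by row in increasing a, and left to right within a row: each cell's successors are then already labelled.
      b=0  b=1  b=2  b=3  b=4  b=5  b=6
a=0:    L    W    W    L    W    W    L
a=1:    W    L    W    W    L    W    W
a=2:    W    W    L    W    W    L    W
a=3:    L    W    W    L    W    W    L
a=4:    W    L    W    W    L    W    W
a=5:    W    W    L    W    W    L    W
a=6:    L    W    W    L    W    W    L
Cells with no legal move (terminal, hence L): (0,0).
The remaining L cells, each justified by listing all of its moves:
(0,3): moves to (0,2)(W), (0,1)(W); every one is W ⇒ L
(0,6): moves to (0,5)(W), (0,4)(W); every one is W ⇒ L
(1,1): moves to (0,1)(W), (1,0)(W); every one is W ⇒ L
(1,4): moves to (0,4)(W), (1,3)(W), (1,2)(W); every one is W ⇒ L
(2,2): moves to (1,2)(W), (0,2)(W), (2,1)(W), (2,0)(W); every one is W ⇒ L
(2,5): moves to (1,5)(W), (0,5)(W), (2,4)(W), (2,3)(W); every one is W ⇒ L
(3,0): moves to (2,0)(W), (1,0)(W); every one is W ⇒ L
(3,3): moves to (2,3)(W), (1,3)(W), (3,2)(W), (3,1)(W); every one is W ⇒ L
(3,6): moves to (2,6)(W), (1,6)(W), (3,5)(W), (3,4)(W); every one is W ⇒ L
(4,1): moves to (3,1)(W), (2,1)(W), (4,0)(W); every one is W ⇒ L
(4,4): moves to (3,4)(W), (2,4)(W), (4,3)(W), (4,2)(W); every one is W ⇒ L
(5,2): moves to (4,2)(W), (3,2)(W), (0,2)(W), (5,1)(W), (5,0)(W); every one is W ⇒ L
(5,5): moves to (4,5)(W), (3,5)(W), (0,5)(W), (5,4)(W), (5,3)(W); every one is W ⇒ L
(6,0): moves to (5,0)(W), (4,0)(W), (1,0)(W); every one is W ⇒ L
(6,3): moves to (5,3)(W), (4,3)(W), (1,3)(W), (6,2)(W), (6,1)(W); every one is W ⇒ L
(6,6): moves to (5,6)(W), (4,6)(W), (1,6)(W), (6,5)(W), (6,4)(W); every one is W ⇒ L
Every other cell has at least one move into one of the L cells above, so it is W.
(6,6): one of the L cells justified above, so L
(2,1): the move to (1,1) reaches an L cell, so W

(6,6): L, (2,1): W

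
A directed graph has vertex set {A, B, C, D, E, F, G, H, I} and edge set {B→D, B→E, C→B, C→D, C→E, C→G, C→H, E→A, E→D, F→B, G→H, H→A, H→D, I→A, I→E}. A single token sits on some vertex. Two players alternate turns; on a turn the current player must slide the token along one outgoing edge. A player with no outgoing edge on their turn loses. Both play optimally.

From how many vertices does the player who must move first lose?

4

Classify positions by backward induction: terminal positions (no move available) are L. From any other position, the mover wins iff some move reaches an L.
Every edge goes from a vertex to one that appears earlier in the order D, A, E, B, H, I, F, G, C, so processing vertices in that order labels each vertex after all of its successors.
D: no outgoing edge → L
A: no outgoing edge → L
E: reaches L-position A → W
B: reaches L-position D → W
H: reaches L-position A → W
I: reaches L-position A → W
F: only reaches B(W), which is W → L
G: only reaches H(W), which is W → L
C: reaches L-position G → W
The L vertices are A, D, F, G; that is 4 in all.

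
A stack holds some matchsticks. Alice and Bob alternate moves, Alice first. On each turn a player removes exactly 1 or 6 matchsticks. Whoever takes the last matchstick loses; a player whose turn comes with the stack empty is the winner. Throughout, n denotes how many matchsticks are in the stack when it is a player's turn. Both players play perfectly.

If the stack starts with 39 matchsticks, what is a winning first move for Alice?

Remove 1, leaving 38.

Build the W/L table. Terminal = W. A non-terminal position is W if it has a move to some L; otherwise it is L.
n=0: no move; the opponent has just taken the last matchstick and therefore loses → W
n=1: only reaches 0(W), which is W → L
n=2: reaches L-position 1 → W
n=3: only reaches 2(W), which is W → L
n=4: reaches L-position 3 → W
n=5: only reaches 4(W), which is W → L
n=6: reaches L-position 5 → W
n=7: reaches L-position 1 → W
n=8: only reaches 7(W), 2(W), all W → L
n=9: reaches L-position 8 → W
n=10: only reaches 9(W), 4(W), all W → L
n=11: reaches L-position 10 → W
n=12: only reaches 11(W), 6(W), all W → L
n=13: reaches L-position 12 → W
n=14: reaches L-position 8 → W
n=15: only reaches 14(W), 9(W), all W → L
n=16: reaches L-position 15 → W
n=17: only reaches 16(W), 11(W), all W → L
n=18: reaches L-position 17 → W
n=19: only reaches 18(W), 13(W), all W → L
n=20: reaches L-position 19 → W
n=21: reaches L-position 15 → W
n=22: only reaches 21(W), 16(W), all W → L
n=23: reaches L-position 22 → W
n=24: only reaches 23(W), 18(W), all W → L
n=25: reaches L-position 24 → W
n=26: only reaches 25(W), 20(W), all W → L
n=27: reaches L-position 26 → W
n=28: reaches L-position 22 → W
n=29: only reaches 28(W), 23(W), all W → L
n=30: reaches L-position 29 → W
n=31: only reaches 30(W), 25(W), all W → L
n=32: reaches L-position 31 → W
n=33: only reaches 32(W), 27(W), all W → L
n=34: reaches L-position 33 → W
n=35: reaches L-position 29 → W
n=36: only reaches 35(W), 30(W), all W → L
n=37: reaches L-position 36 → W
n=38: only reaches 37(W), 32(W), all W → L
n=39: reaches L-position 38 → W
From 39, the L positions reachable in one move are: 38, 33. Any move reaching one of these is winning.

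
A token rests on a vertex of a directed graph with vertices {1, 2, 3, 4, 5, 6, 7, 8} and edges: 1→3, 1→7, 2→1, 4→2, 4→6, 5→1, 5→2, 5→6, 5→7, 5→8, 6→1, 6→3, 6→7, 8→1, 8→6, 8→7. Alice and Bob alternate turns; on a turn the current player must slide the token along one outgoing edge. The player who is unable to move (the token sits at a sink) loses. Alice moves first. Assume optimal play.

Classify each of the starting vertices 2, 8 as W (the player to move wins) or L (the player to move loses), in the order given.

Use the standard recursion: the mover loses at a terminal position; elsewhere, the mover wins exactly when some move hands the opponent an L position.
Every edge goes from a vertex to one that appears earlier in the order 7, 3, 1, 2, 6, 4, 8, 5, so processing vertices in that order labels each vertex after all of its successors.
7: no outgoing edge → L
3: no outgoing edge → L
1: →3(L), so W
2: →1(W) only, which is W, so L
6: →3(L), so W
4: →2(L), so W
8: →7(L), so W
5: →2(L), so W

2: L, 8: W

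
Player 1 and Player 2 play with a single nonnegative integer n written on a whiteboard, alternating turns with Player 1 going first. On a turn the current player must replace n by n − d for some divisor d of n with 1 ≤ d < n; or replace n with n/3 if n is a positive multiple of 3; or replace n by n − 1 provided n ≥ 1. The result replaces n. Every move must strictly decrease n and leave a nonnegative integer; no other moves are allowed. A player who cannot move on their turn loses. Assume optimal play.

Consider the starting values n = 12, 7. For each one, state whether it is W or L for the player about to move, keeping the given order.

12: W, 7: L

Positions with no move are L. A position that does have a move is losing for the player to move precisely when every available move leads to a winning position for the opponent. Fill in the labels:
n=0: no move → L
n=1: →0(L), so W
n=2: →1(W) only, which is W, so L
n=3: →2(L), so W
n=4: →2(L), so W
n=5: →4(W) only, which is W, so L
n=6: →2(L), so W
n=7: →6(W) only, which is W, so L
n=8: →7(L), so W
n=9: →3(W), 6(W), 8(W) — all W, so L
n=10: →5(L), so W
n=11: →10(W) only, which is W, so L
n=12: →9(L), so W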